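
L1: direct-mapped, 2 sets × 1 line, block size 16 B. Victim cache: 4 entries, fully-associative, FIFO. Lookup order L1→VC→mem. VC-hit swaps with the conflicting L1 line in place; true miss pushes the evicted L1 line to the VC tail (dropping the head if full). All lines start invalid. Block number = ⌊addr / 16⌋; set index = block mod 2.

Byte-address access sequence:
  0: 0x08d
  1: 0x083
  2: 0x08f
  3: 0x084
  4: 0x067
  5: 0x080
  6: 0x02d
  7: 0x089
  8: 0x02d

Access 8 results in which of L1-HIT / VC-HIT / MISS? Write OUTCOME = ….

#0 0x8d→b8/s0 MISS; vc=[]
#1 0x83→b8/s0 L1-HIT; vc=[]
#2 0x8f→b8/s0 L1-HIT; vc=[]
#3 0x84→b8/s0 L1-HIT; vc=[]
#4 0x67→b6/s0 MISS; vc=[8]
#5 0x80→b8/s0 VC-HIT; vc=[6]
#6 0x2d→b2/s0 MISS; vc=[6,8]
#7 0x89→b8/s0 VC-HIT; vc=[6,2]
#8 0x2d→b2/s0 VC-HIT; vc=[6,8]

OUTCOME = VC-HIT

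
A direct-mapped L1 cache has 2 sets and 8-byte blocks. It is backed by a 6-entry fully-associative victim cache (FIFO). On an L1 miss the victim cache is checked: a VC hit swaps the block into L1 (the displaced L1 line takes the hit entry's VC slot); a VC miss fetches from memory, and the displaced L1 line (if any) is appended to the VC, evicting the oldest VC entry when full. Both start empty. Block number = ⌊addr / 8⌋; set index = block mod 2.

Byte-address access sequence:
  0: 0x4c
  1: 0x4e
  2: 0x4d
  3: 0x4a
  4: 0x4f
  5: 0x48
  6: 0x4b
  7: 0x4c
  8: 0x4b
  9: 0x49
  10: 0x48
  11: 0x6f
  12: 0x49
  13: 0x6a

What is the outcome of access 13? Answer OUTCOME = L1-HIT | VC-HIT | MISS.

OUTCOME = VC-HIT

#0 0x4c→b9/s1 MISS; vc=[]
#1 0x4e→b9/s1 L1-HIT; vc=[]
#2 0x4d→b9/s1 L1-HIT; vc=[]
#3 0x4a→b9/s1 L1-HIT; vc=[]
#4 0x4f→b9/s1 L1-HIT; vc=[]
#5 0x48→b9/s1 L1-HIT; vc=[]
#6 0x4b→b9/s1 L1-HIT; vc=[]
#7 0x4c→b9/s1 L1-HIT; vc=[]
#8 0x4b→b9/s1 L1-HIT; vc=[]
#9 0x49→b9/s1 L1-HIT; vc=[]
#10 0x48→b9/s1 L1-HIT; vc=[]
#11 0x6f→b13/s1 MISS; vc=[9]
#12 0x49→b9/s1 VC-HIT; vc=[13]
#13 0x6a→b13/s1 VC-HIT; vc=[9]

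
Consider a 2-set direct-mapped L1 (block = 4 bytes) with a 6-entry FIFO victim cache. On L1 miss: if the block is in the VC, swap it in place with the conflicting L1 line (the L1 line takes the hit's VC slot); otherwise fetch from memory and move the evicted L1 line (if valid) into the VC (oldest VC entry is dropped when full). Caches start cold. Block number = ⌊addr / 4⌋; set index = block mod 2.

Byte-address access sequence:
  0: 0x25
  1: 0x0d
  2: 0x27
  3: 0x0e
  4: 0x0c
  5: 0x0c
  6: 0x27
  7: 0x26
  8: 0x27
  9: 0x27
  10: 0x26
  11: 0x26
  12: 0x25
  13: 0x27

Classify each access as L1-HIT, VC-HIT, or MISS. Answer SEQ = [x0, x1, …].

0: 0x25 (blk 9, set 1) → MISS  vc=[]
1: 0xd (blk 3, set 1) → MISS  vc=[9]
2: 0x27 (blk 9, set 1) → VC-HIT  vc=[3]
3: 0xe (blk 3, set 1) → VC-HIT  vc=[9]
4: 0xc (blk 3, set 1) → L1-HIT  vc=[9]
5: 0xc (blk 3, set 1) → L1-HIT  vc=[9]
6: 0x27 (blk 9, set 1) → VC-HIT  vc=[3]
7: 0x26 (blk 9, set 1) → L1-HIT  vc=[3]
8: 0x27 (blk 9, set 1) → L1-HIT  vc=[3]
9: 0x27 (blk 9, set 1) → L1-HIT  vc=[3]
10: 0x26 (blk 9, set 1) → L1-HIT  vc=[3]
11: 0x26 (blk 9, set 1) → L1-HIT  vc=[3]
12: 0x25 (blk 9, set 1) → L1-HIT  vc=[3]
13: 0x27 (blk 9, set 1) → L1-HIT  vc=[3]

SEQ = [MISS, MISS, VC-HIT, VC-HIT, L1-HIT, L1-HIT, VC-HIT, L1-HIT, L1-HIT, L1-HIT, L1-HIT, L1-HIT, L1-HIT, L1-HIT]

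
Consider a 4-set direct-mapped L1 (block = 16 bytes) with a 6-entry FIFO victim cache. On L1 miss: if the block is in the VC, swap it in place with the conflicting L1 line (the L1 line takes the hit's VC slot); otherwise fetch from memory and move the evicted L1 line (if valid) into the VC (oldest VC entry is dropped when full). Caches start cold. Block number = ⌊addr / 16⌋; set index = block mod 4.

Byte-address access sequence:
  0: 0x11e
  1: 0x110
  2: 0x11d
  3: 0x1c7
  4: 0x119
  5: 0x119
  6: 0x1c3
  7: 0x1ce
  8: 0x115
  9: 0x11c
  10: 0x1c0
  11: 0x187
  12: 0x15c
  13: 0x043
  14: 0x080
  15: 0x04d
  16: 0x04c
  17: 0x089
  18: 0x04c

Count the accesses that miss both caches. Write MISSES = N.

#0 0x11e→b17/s1 MISS; vc=[]
#1 0x110→b17/s1 L1-HIT; vc=[]
#2 0x11d→b17/s1 L1-HIT; vc=[]
#3 0x1c7→b28/s0 MISS; vc=[]
#4 0x119→b17/s1 L1-HIT; vc=[]
#5 0x119→b17/s1 L1-HIT; vc=[]
#6 0x1c3→b28/s0 L1-HIT; vc=[]
#7 0x1ce→b28/s0 L1-HIT; vc=[]
#8 0x115→b17/s1 L1-HIT; vc=[]
#9 0x11c→b17/s1 L1-HIT; vc=[]
#10 0x1c0→b28/s0 L1-HIT; vc=[]
#11 0x187→b24/s0 MISS; vc=[28]
#12 0x15c→b21/s1 MISS; vc=[28,17]
#13 0x43→b4/s0 MISS; vc=[28,17,24]
#14 0x80→b8/s0 MISS; vc=[28,17,24,4]
#15 0x4d→b4/s0 VC-HIT; vc=[28,17,24,8]
#16 0x4c→b4/s0 L1-HIT; vc=[28,17,24,8]
#17 0x89→b8/s0 VC-HIT; vc=[28,17,24,4]
#18 0x4c→b4/s0 VC-HIT; vc=[28,17,24,8]

MISSES = 6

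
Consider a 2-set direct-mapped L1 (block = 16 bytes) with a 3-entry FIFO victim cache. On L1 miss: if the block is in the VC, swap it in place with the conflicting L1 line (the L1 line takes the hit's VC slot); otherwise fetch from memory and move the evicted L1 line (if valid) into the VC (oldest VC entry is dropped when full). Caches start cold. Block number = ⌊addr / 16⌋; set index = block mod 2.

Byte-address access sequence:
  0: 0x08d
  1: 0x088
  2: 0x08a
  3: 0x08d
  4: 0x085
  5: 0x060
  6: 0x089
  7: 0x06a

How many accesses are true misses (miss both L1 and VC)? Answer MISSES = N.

MISSES = 2

0: 0x8d (blk 8, set 0) → MISS  vc=[]
1: 0x88 (blk 8, set 0) → L1-HIT  vc=[]
2: 0x8a (blk 8, set 0) → L1-HIT  vc=[]
3: 0x8d (blk 8, set 0) → L1-HIT  vc=[]
4: 0x85 (blk 8, set 0) → L1-HIT  vc=[]
5: 0x60 (blk 6, set 0) → MISS  vc=[8]
6: 0x89 (blk 8, set 0) → VC-HIT  vc=[6]
7: 0x6a (blk 6, set 0) → VC-HIT  vc=[8]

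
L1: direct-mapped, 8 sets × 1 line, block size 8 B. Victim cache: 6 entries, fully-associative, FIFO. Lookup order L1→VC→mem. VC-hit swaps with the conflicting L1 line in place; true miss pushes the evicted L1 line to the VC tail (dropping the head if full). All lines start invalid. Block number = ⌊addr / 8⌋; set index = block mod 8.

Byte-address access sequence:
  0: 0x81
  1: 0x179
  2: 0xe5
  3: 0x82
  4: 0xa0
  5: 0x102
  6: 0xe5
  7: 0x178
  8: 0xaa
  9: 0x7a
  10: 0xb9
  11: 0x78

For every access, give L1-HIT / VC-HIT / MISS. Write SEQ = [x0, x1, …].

#0 0x81→b16/s0 MISS; vc=[]
#1 0x179→b47/s7 MISS; vc=[]
#2 0xe5→b28/s4 MISS; vc=[]
#3 0x82→b16/s0 L1-HIT; vc=[]
#4 0xa0→b20/s4 MISS; vc=[28]
#5 0x102→b32/s0 MISS; vc=[28,16]
#6 0xe5→b28/s4 VC-HIT; vc=[20,16]
#7 0x178→b47/s7 L1-HIT; vc=[20,16]
#8 0xaa→b21/s5 MISS; vc=[20,16]
#9 0x7a→b15/s7 MISS; vc=[20,16,47]
#10 0xb9→b23/s7 MISS; vc=[20,16,47,15]
#11 0x78→b15/s7 VC-HIT; vc=[20,16,47,23]

SEQ = [MISS, MISS, MISS, L1-HIT, MISS, MISS, VC-HIT, L1-HIT, MISS, MISS, MISS, VC-HIT]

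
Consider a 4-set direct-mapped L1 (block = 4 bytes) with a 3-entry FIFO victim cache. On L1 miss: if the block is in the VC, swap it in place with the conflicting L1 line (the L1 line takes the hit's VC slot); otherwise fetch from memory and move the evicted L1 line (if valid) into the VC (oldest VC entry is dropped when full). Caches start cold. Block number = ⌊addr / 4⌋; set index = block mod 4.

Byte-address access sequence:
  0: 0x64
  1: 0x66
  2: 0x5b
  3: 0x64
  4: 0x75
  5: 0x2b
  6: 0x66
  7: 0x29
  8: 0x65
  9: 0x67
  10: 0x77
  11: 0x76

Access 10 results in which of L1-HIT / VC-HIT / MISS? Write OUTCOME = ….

OUTCOME = VC-HIT

  [0] addr=0x64 blk=25 s=1: MISS | VC []
  [1] addr=0x66 blk=25 s=1: L1-HIT | VC []
  [2] addr=0x5b blk=22 s=2: MISS | VC []
  [3] addr=0x64 blk=25 s=1: L1-HIT | VC []
  [4] addr=0x75 blk=29 s=1: MISS | VC [25]
  [5] addr=0x2b blk=10 s=2: MISS | VC [25, 22]
  [6] addr=0x66 blk=25 s=1: VC-HIT | VC [29, 22]
  [7] addr=0x29 blk=10 s=2: L1-HIT | VC [29, 22]
  [8] addr=0x65 blk=25 s=1: L1-HIT | VC [29, 22]
  [9] addr=0x67 blk=25 s=1: L1-HIT | VC [29, 22]
  [10] addr=0x77 blk=29 s=1: VC-HIT | VC [25, 22]
  [11] addr=0x76 blk=29 s=1: L1-HIT | VC [25, 22]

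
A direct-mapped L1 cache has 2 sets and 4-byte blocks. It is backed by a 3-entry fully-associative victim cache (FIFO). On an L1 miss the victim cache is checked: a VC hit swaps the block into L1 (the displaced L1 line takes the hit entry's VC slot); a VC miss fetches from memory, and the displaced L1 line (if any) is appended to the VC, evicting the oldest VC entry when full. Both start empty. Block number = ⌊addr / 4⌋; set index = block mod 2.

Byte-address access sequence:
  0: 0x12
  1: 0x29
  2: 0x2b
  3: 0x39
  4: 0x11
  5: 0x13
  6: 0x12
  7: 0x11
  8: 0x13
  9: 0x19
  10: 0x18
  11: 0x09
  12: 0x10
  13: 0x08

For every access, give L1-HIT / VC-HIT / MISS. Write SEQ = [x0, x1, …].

0: 0x12 (blk 4, set 0) → MISS  vc=[]
1: 0x29 (blk 10, set 0) → MISS  vc=[4]
2: 0x2b (blk 10, set 0) → L1-HIT  vc=[4]
3: 0x39 (blk 14, set 0) → MISS  vc=[4, 10]
4: 0x11 (blk 4, set 0) → VC-HIT  vc=[14, 10]
5: 0x13 (blk 4, set 0) → L1-HIT  vc=[14, 10]
6: 0x12 (blk 4, set 0) → L1-HIT  vc=[14, 10]
7: 0x11 (blk 4, set 0) → L1-HIT  vc=[14, 10]
8: 0x13 (blk 4, set 0) → L1-HIT  vc=[14, 10]
9: 0x19 (blk 6, set 0) → MISS  vc=[14, 10, 4]
10: 0x18 (blk 6, set 0) → L1-HIT  vc=[14, 10, 4]
11: 0x9 (blk 2, set 0) → MISS  vc=[10, 4, 6]
12: 0x10 (blk 4, set 0) → VC-HIT  vc=[10, 2, 6]
13: 0x8 (blk 2, set 0) → VC-HIT  vc=[10, 4, 6]

SEQ = [MISS, MISS, L1-HIT, MISS, VC-HIT, L1-HIT, L1-HIT, L1-HIT, L1-HIT, MISS, L1-HIT, MISS, VC-HIT, VC-HIT]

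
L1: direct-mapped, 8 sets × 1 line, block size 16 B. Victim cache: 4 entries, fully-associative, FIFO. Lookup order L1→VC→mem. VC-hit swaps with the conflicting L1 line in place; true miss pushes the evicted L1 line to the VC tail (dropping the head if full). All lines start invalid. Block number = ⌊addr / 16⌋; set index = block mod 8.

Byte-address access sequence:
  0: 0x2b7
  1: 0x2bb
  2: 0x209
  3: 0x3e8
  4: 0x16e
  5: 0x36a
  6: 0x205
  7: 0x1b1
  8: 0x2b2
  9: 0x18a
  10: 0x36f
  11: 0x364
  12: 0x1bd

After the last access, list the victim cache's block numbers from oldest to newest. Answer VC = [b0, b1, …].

  [0] addr=0x2b7 blk=43 s=3: MISS | VC []
  [1] addr=0x2bb blk=43 s=3: L1-HIT | VC []
  [2] addr=0x209 blk=32 s=0: MISS | VC []
  [3] addr=0x3e8 blk=62 s=6: MISS | VC []
  [4] addr=0x16e blk=22 s=6: MISS | VC [62]
  [5] addr=0x36a blk=54 s=6: MISS | VC [62, 22]
  [6] addr=0x205 blk=32 s=0: L1-HIT | VC [62, 22]
  [7] addr=0x1b1 blk=27 s=3: MISS | VC [62, 22, 43]
  [8] addr=0x2b2 blk=43 s=3: VC-HIT | VC [62, 22, 27]
  [9] addr=0x18a blk=24 s=0: MISS | VC [62, 22, 27, 32]
  [10] addr=0x36f blk=54 s=6: L1-HIT | VC [62, 22, 27, 32]
  [11] addr=0x364 blk=54 s=6: L1-HIT | VC [62, 22, 27, 32]
  [12] addr=0x1bd blk=27 s=3: VC-HIT | VC [62, 22, 43, 32]

VC = [62, 22, 43, 32]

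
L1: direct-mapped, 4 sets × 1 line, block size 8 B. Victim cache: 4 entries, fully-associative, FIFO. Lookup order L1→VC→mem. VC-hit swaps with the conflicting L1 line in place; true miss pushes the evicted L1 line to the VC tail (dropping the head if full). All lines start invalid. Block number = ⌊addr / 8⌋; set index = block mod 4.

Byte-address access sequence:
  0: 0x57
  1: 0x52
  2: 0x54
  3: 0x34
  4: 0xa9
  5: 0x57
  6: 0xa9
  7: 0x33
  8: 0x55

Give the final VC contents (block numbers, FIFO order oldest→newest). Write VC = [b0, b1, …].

VC = [6]

  [0] addr=0x57 blk=10 s=2: MISS | VC []
  [1] addr=0x52 blk=10 s=2: L1-HIT | VC []
  [2] addr=0x54 blk=10 s=2: L1-HIT | VC []
  [3] addr=0x34 blk=6 s=2: MISS | VC [10]
  [4] addr=0xa9 blk=21 s=1: MISS | VC [10]
  [5] addr=0x57 blk=10 s=2: VC-HIT | VC [6]
  [6] addr=0xa9 blk=21 s=1: L1-HIT | VC [6]
  [7] addr=0x33 blk=6 s=2: VC-HIT | VC [10]
  [8] addr=0x55 blk=10 s=2: VC-HIT | VC [6]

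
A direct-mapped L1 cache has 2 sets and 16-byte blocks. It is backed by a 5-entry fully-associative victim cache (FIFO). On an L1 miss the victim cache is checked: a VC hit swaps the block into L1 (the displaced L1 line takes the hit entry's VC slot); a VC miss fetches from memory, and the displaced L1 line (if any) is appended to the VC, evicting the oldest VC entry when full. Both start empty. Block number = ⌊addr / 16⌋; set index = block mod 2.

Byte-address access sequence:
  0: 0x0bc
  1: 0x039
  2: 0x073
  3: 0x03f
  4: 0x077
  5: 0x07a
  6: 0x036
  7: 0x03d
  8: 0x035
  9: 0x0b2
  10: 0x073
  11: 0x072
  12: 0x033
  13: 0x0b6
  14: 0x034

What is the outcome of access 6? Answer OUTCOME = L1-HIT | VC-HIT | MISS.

OUTCOME = VC-HIT

  [0] addr=0xbc blk=11 s=1: MISS | VC []
  [1] addr=0x39 blk=3 s=1: MISS | VC [11]
  [2] addr=0x73 blk=7 s=1: MISS | VC [11, 3]
  [3] addr=0x3f blk=3 s=1: VC-HIT | VC [11, 7]
  [4] addr=0x77 blk=7 s=1: VC-HIT | VC [11, 3]
  [5] addr=0x7a blk=7 s=1: L1-HIT | VC [11, 3]
  [6] addr=0x36 blk=3 s=1: VC-HIT | VC [11, 7]
  [7] addr=0x3d blk=3 s=1: L1-HIT | VC [11, 7]
  [8] addr=0x35 blk=3 s=1: L1-HIT | VC [11, 7]
  [9] addr=0xb2 blk=11 s=1: VC-HIT | VC [3, 7]
  [10] addr=0x73 blk=7 s=1: VC-HIT | VC [3, 11]
  [11] addr=0x72 blk=7 s=1: L1-HIT | VC [3, 11]
  [12] addr=0x33 blk=3 s=1: VC-HIT | VC [7, 11]
  [13] addr=0xb6 blk=11 s=1: VC-HIT | VC [7, 3]
  [14] addr=0x34 blk=3 s=1: VC-HIT | VC [7, 11]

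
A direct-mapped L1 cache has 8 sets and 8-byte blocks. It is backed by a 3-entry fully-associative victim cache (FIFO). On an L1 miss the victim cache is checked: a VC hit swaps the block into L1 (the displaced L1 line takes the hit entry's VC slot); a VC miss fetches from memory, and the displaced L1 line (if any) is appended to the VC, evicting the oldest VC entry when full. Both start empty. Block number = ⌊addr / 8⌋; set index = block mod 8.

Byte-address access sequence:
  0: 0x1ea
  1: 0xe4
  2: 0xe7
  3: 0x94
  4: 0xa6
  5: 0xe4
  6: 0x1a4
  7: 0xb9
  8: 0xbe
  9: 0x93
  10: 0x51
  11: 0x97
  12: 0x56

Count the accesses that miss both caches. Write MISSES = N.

  [0] addr=0x1ea blk=61 s=5: MISS | VC []
  [1] addr=0xe4 blk=28 s=4: MISS | VC []
  [2] addr=0xe7 blk=28 s=4: L1-HIT | VC []
  [3] addr=0x94 blk=18 s=2: MISS | VC []
  [4] addr=0xa6 blk=20 s=4: MISS | VC [28]
  [5] addr=0xe4 blk=28 s=4: VC-HIT | VC [20]
  [6] addr=0x1a4 blk=52 s=4: MISS | VC [20, 28]
  [7] addr=0xb9 blk=23 s=7: MISS | VC [20, 28]
  [8] addr=0xbe blk=23 s=7: L1-HIT | VC [20, 28]
  [9] addr=0x93 blk=18 s=2: L1-HIT | VC [20, 28]
  [10] addr=0x51 blk=10 s=2: MISS | VC [20, 28, 18]
  [11] addr=0x97 blk=18 s=2: VC-HIT | VC [20, 28, 10]
  [12] addr=0x56 blk=10 s=2: VC-HIT | VC [20, 28, 18]

MISSES = 7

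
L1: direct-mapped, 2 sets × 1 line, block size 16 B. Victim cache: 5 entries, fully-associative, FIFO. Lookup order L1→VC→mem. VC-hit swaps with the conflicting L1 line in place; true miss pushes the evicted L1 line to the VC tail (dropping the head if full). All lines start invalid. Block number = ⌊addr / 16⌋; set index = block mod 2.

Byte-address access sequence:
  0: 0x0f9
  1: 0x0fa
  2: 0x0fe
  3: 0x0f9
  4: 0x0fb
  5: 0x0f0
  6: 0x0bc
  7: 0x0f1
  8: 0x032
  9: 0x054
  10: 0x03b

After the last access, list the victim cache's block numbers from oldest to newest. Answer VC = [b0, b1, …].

0: 0xf9 (blk 15, set 1) → MISS  vc=[]
1: 0xfa (blk 15, set 1) → L1-HIT  vc=[]
2: 0xfe (blk 15, set 1) → L1-HIT  vc=[]
3: 0xf9 (blk 15, set 1) → L1-HIT  vc=[]
4: 0xfb (blk 15, set 1) → L1-HIT  vc=[]
5: 0xf0 (blk 15, set 1) → L1-HIT  vc=[]
6: 0xbc (blk 11, set 1) → MISS  vc=[15]
7: 0xf1 (blk 15, set 1) → VC-HIT  vc=[11]
8: 0x32 (blk 3, set 1) → MISS  vc=[11, 15]
9: 0x54 (blk 5, set 1) → MISS  vc=[11, 15, 3]
10: 0x3b (blk 3, set 1) → VC-HIT  vc=[11, 15, 5]

VC = [11, 15, 5]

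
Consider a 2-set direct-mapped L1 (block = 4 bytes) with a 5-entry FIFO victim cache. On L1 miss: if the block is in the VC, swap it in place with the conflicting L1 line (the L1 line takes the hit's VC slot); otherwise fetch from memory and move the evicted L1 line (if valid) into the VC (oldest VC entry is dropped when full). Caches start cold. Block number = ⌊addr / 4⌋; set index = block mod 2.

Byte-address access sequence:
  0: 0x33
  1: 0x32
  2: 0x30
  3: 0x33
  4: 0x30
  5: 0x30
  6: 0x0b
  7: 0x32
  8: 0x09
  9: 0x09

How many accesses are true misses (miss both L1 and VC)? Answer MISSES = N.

MISSES = 2

0: 0x33 (blk 12, set 0) → MISS  vc=[]
1: 0x32 (blk 12, set 0) → L1-HIT  vc=[]
2: 0x30 (blk 12, set 0) → L1-HIT  vc=[]
3: 0x33 (blk 12, set 0) → L1-HIT  vc=[]
4: 0x30 (blk 12, set 0) → L1-HIT  vc=[]
5: 0x30 (blk 12, set 0) → L1-HIT  vc=[]
6: 0xb (blk 2, set 0) → MISS  vc=[12]
7: 0x32 (blk 12, set 0) → VC-HIT  vc=[2]
8: 0x9 (blk 2, set 0) → VC-HIT  vc=[12]
9: 0x9 (blk 2, set 0) → L1-HIT  vc=[12]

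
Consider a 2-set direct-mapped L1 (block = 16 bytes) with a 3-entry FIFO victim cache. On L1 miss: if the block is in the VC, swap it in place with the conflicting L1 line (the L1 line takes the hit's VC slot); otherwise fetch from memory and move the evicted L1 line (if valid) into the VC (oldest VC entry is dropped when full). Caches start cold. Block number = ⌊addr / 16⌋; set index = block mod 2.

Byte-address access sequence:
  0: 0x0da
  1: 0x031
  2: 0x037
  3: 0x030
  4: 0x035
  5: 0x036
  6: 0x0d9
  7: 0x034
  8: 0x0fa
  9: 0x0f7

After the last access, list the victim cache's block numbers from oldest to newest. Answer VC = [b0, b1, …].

VC = [13, 3]

  [0] addr=0xda blk=13 s=1: MISS | VC []
  [1] addr=0x31 blk=3 s=1: MISS | VC [13]
  [2] addr=0x37 blk=3 s=1: L1-HIT | VC [13]
  [3] addr=0x30 blk=3 s=1: L1-HIT | VC [13]
  [4] addr=0x35 blk=3 s=1: L1-HIT | VC [13]
  [5] addr=0x36 blk=3 s=1: L1-HIT | VC [13]
  [6] addr=0xd9 blk=13 s=1: VC-HIT | VC [3]
  [7] addr=0x34 blk=3 s=1: VC-HIT | VC [13]
  [8] addr=0xfa blk=15 s=1: MISS | VC [13, 3]
  [9] addr=0xf7 blk=15 s=1: L1-HIT | VC [13, 3]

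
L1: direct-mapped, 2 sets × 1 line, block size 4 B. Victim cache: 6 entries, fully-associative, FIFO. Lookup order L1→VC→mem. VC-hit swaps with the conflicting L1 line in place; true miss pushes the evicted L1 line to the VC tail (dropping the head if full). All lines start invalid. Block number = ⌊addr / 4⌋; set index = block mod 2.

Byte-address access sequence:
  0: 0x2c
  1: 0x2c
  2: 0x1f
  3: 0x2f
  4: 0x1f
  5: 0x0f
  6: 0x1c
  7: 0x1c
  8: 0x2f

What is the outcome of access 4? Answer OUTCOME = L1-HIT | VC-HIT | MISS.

OUTCOME = VC-HIT

  [0] addr=0x2c blk=11 s=1: MISS | VC []
  [1] addr=0x2c blk=11 s=1: L1-HIT | VC []
  [2] addr=0x1f blk=7 s=1: MISS | VC [11]
  [3] addr=0x2f blk=11 s=1: VC-HIT | VC [7]
  [4] addr=0x1f blk=7 s=1: VC-HIT | VC [11]
  [5] addr=0xf blk=3 s=1: MISS | VC [11, 7]
  [6] addr=0x1c blk=7 s=1: VC-HIT | VC [11, 3]
  [7] addr=0x1c blk=7 s=1: L1-HIT | VC [11, 3]
  [8] addr=0x2f blk=11 s=1: VC-HIT | VC [7, 3]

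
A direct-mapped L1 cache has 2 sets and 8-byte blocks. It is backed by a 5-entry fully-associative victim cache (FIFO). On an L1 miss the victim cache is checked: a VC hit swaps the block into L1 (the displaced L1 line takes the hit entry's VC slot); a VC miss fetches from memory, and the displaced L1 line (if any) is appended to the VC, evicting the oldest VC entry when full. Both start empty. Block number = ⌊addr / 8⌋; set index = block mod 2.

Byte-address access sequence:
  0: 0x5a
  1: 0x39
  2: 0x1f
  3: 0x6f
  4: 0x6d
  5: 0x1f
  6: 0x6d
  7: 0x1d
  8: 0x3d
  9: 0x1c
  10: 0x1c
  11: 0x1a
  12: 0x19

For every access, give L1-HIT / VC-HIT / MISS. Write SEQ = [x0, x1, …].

SEQ = [MISS, MISS, MISS, MISS, L1-HIT, VC-HIT, VC-HIT, VC-HIT, VC-HIT, VC-HIT, L1-HIT, L1-HIT, L1-HIT]

  [0] addr=0x5a blk=11 s=1: MISS | VC []
  [1] addr=0x39 blk=7 s=1: MISS | VC [11]
  [2] addr=0x1f blk=3 s=1: MISS | VC [11, 7]
  [3] addr=0x6f blk=13 s=1: MISS | VC [11, 7, 3]
  [4] addr=0x6d blk=13 s=1: L1-HIT | VC [11, 7, 3]
  [5] addr=0x1f blk=3 s=1: VC-HIT | VC [11, 7, 13]
  [6] addr=0x6d blk=13 s=1: VC-HIT | VC [11, 7, 3]
  [7] addr=0x1d blk=3 s=1: VC-HIT | VC [11, 7, 13]
  [8] addr=0x3d blk=7 s=1: VC-HIT | VC [11, 3, 13]
  [9] addr=0x1c blk=3 s=1: VC-HIT | VC [11, 7, 13]
  [10] addr=0x1c blk=3 s=1: L1-HIT | VC [11, 7, 13]
  [11] addr=0x1a blk=3 s=1: L1-HIT | VC [11, 7, 13]
  [12] addr=0x19 blk=3 s=1: L1-HIT | VC [11, 7, 13]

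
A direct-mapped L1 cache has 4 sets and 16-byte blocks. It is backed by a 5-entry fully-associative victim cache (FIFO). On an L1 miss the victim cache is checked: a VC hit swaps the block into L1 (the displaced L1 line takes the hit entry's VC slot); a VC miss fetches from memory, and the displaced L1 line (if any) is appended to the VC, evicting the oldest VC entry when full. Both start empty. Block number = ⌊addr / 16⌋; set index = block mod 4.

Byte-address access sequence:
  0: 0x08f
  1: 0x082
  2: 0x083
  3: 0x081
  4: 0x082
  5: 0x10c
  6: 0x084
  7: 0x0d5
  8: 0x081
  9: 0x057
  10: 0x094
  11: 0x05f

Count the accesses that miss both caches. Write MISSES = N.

#0 0x8f→b8/s0 MISS; vc=[]
#1 0x82→b8/s0 L1-HIT; vc=[]
#2 0x83→b8/s0 L1-HIT; vc=[]
#3 0x81→b8/s0 L1-HIT; vc=[]
#4 0x82→b8/s0 L1-HIT; vc=[]
#5 0x10c→b16/s0 MISS; vc=[8]
#6 0x84→b8/s0 VC-HIT; vc=[16]
#7 0xd5→b13/s1 MISS; vc=[16]
#8 0x81→b8/s0 L1-HIT; vc=[16]
#9 0x57→b5/s1 MISS; vc=[16,13]
#10 0x94→b9/s1 MISS; vc=[16,13,5]
#11 0x5f→b5/s1 VC-HIT; vc=[16,13,9]

MISSES = 5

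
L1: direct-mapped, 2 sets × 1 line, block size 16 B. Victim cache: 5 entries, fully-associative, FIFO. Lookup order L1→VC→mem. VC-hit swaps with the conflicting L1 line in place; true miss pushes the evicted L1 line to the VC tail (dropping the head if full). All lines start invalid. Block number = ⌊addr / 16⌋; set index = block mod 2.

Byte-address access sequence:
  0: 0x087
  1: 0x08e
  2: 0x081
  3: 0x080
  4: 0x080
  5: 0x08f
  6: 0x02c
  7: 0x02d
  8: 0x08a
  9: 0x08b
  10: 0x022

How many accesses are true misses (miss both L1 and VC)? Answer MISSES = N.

MISSES = 2

0: 0x87 (blk 8, set 0) → MISS  vc=[]
1: 0x8e (blk 8, set 0) → L1-HIT  vc=[]
2: 0x81 (blk 8, set 0) → L1-HIT  vc=[]
3: 0x80 (blk 8, set 0) → L1-HIT  vc=[]
4: 0x80 (blk 8, set 0) → L1-HIT  vc=[]
5: 0x8f (blk 8, set 0) → L1-HIT  vc=[]
6: 0x2c (blk 2, set 0) → MISS  vc=[8]
7: 0x2d (blk 2, set 0) → L1-HIT  vc=[8]
8: 0x8a (blk 8, set 0) → VC-HIT  vc=[2]
9: 0x8b (blk 8, set 0) → L1-HIT  vc=[2]
10: 0x22 (blk 2, set 0) → VC-HIT  vc=[8]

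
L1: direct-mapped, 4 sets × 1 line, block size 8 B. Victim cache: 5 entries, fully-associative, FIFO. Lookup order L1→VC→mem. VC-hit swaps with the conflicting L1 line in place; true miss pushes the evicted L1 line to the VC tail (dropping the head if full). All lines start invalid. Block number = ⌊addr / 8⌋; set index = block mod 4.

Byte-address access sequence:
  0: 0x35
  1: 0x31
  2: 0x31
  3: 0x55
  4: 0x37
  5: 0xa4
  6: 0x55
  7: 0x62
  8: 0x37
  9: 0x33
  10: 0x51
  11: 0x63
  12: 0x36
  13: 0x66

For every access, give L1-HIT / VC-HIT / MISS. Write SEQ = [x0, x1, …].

  [0] addr=0x35 blk=6 s=2: MISS | VC []
  [1] addr=0x31 blk=6 s=2: L1-HIT | VC []
  [2] addr=0x31 blk=6 s=2: L1-HIT | VC []
  [3] addr=0x55 blk=10 s=2: MISS | VC [6]
  [4] addr=0x37 blk=6 s=2: VC-HIT | VC [10]
  [5] addr=0xa4 blk=20 s=0: MISS | VC [10]
  [6] addr=0x55 blk=10 s=2: VC-HIT | VC [6]
  [7] addr=0x62 blk=12 s=0: MISS | VC [6, 20]
  [8] addr=0x37 blk=6 s=2: VC-HIT | VC [10, 20]
  [9] addr=0x33 blk=6 s=2: L1-HIT | VC [10, 20]
  [10] addr=0x51 blk=10 s=2: VC-HIT | VC [6, 20]
  [11] addr=0x63 blk=12 s=0: L1-HIT | VC [6, 20]
  [12] addr=0x36 blk=6 s=2: VC-HIT | VC [10, 20]
  [13] addr=0x66 blk=12 s=0: L1-HIT | VC [10, 20]

SEQ = [MISS, L1-HIT, L1-HIT, MISS, VC-HIT, MISS, VC-HIT, MISS, VC-HIT, L1-HIT, VC-HIT, L1-HIT, VC-HIT, L1-HIT]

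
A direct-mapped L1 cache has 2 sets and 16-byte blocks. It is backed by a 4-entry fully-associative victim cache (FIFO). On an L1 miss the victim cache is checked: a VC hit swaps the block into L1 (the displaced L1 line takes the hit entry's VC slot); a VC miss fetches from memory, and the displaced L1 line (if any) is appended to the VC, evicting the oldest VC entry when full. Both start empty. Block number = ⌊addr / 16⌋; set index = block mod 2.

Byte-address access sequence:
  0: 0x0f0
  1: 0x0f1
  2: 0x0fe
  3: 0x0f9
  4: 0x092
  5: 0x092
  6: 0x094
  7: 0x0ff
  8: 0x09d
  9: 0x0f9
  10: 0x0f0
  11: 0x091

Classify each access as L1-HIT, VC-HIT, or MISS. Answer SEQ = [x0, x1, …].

  [0] addr=0xf0 blk=15 s=1: MISS | VC []
  [1] addr=0xf1 blk=15 s=1: L1-HIT | VC []
  [2] addr=0xfe blk=15 s=1: L1-HIT | VC []
  [3] addr=0xf9 blk=15 s=1: L1-HIT | VC []
  [4] addr=0x92 blk=9 s=1: MISS | VC [15]
  [5] addr=0x92 blk=9 s=1: L1-HIT | VC [15]
  [6] addr=0x94 blk=9 s=1: L1-HIT | VC [15]
  [7] addr=0xff blk=15 s=1: VC-HIT | VC [9]
  [8] addr=0x9d blk=9 s=1: VC-HIT | VC [15]
  [9] addr=0xf9 blk=15 s=1: VC-HIT | VC [9]
  [10] addr=0xf0 blk=15 s=1: L1-HIT | VC [9]
  [11] addr=0x91 blk=9 s=1: VC-HIT | VC [15]

SEQ = [MISS, L1-HIT, L1-HIT, L1-HIT, MISS, L1-HIT, L1-HIT, VC-HIT, VC-HIT, VC-HIT, L1-HIT, VC-HIT]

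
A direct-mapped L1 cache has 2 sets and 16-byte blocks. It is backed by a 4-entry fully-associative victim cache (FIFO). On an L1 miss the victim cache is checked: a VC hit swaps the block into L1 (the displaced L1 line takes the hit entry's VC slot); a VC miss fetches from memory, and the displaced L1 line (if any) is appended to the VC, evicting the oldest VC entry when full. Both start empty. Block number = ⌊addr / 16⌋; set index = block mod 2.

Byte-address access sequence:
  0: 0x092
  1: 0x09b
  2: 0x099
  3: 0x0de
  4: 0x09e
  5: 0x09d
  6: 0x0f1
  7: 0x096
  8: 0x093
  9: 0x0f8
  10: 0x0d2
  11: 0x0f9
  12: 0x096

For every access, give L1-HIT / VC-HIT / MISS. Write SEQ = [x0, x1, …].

SEQ = [MISS, L1-HIT, L1-HIT, MISS, VC-HIT, L1-HIT, MISS, VC-HIT, L1-HIT, VC-HIT, VC-HIT, VC-HIT, VC-HIT]

  [0] addr=0x92 blk=9 s=1: MISS | VC []
  [1] addr=0x9b blk=9 s=1: L1-HIT | VC []
  [2] addr=0x99 blk=9 s=1: L1-HIT | VC []
  [3] addr=0xde blk=13 s=1: MISS | VC [9]
  [4] addr=0x9e blk=9 s=1: VC-HIT | VC [13]
  [5] addr=0x9d blk=9 s=1: L1-HIT | VC [13]
  [6] addr=0xf1 blk=15 s=1: MISS | VC [13, 9]
  [7] addr=0x96 blk=9 s=1: VC-HIT | VC [13, 15]
  [8] addr=0x93 blk=9 s=1: L1-HIT | VC [13, 15]
  [9] addr=0xf8 blk=15 s=1: VC-HIT | VC [13, 9]
  [10] addr=0xd2 blk=13 s=1: VC-HIT | VC [15, 9]
  [11] addr=0xf9 blk=15 s=1: VC-HIT | VC [13, 9]
  [12] addr=0x96 blk=9 s=1: VC-HIT | VC [13, 15]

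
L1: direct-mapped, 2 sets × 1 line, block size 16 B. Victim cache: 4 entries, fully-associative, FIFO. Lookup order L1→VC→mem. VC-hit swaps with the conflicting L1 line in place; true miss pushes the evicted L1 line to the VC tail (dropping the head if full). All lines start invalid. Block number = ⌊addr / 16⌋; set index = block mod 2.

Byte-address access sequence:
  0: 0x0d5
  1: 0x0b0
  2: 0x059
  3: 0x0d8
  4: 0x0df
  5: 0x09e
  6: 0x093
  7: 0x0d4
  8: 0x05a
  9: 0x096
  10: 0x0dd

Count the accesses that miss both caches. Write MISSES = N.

MISSES = 4

0: 0xd5 (blk 13, set 1) → MISS  vc=[]
1: 0xb0 (blk 11, set 1) → MISS  vc=[13]
2: 0x59 (blk 5, set 1) → MISS  vc=[13, 11]
3: 0xd8 (blk 13, set 1) → VC-HIT  vc=[5, 11]
4: 0xdf (blk 13, set 1) → L1-HIT  vc=[5, 11]
5: 0x9e (blk 9, set 1) → MISS  vc=[5, 11, 13]
6: 0x93 (blk 9, set 1) → L1-HIT  vc=[5, 11, 13]
7: 0xd4 (blk 13, set 1) → VC-HIT  vc=[5, 11, 9]
8: 0x5a (blk 5, set 1) → VC-HIT  vc=[13, 11, 9]
9: 0x96 (blk 9, set 1) → VC-HIT  vc=[13, 11, 5]
10: 0xdd (blk 13, set 1) → VC-HIT  vc=[9, 11, 5]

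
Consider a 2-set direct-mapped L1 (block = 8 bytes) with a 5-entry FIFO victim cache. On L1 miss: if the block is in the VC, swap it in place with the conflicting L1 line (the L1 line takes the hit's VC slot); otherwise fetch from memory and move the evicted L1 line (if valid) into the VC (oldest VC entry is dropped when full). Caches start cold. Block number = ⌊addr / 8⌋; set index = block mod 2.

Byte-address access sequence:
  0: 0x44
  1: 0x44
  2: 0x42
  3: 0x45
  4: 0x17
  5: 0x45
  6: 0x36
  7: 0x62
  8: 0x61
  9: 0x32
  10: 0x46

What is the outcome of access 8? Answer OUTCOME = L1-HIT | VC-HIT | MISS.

0: 0x44 (blk 8, set 0) → MISS  vc=[]
1: 0x44 (blk 8, set 0) → L1-HIT  vc=[]
2: 0x42 (blk 8, set 0) → L1-HIT  vc=[]
3: 0x45 (blk 8, set 0) → L1-HIT  vc=[]
4: 0x17 (blk 2, set 0) → MISS  vc=[8]
5: 0x45 (blk 8, set 0) → VC-HIT  vc=[2]
6: 0x36 (blk 6, set 0) → MISS  vc=[2, 8]
7: 0x62 (blk 12, set 0) → MISS  vc=[2, 8, 6]
8: 0x61 (blk 12, set 0) → L1-HIT  vc=[2, 8, 6]
9: 0x32 (blk 6, set 0) → VC-HIT  vc=[2, 8, 12]
10: 0x46 (blk 8, set 0) → VC-HIT  vc=[2, 6, 12]

OUTCOME = L1-HIT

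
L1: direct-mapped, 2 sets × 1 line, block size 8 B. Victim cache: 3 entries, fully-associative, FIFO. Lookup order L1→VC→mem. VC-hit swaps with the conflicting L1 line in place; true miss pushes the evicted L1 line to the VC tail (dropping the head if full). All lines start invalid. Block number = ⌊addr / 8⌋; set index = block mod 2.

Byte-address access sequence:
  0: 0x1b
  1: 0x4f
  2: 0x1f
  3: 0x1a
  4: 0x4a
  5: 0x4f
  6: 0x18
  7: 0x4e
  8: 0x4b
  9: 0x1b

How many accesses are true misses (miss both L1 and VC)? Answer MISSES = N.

MISSES = 2

  [0] addr=0x1b blk=3 s=1: MISS | VC []
  [1] addr=0x4f blk=9 s=1: MISS | VC [3]
  [2] addr=0x1f blk=3 s=1: VC-HIT | VC [9]
  [3] addr=0x1a blk=3 s=1: L1-HIT | VC [9]
  [4] addr=0x4a blk=9 s=1: VC-HIT | VC [3]
  [5] addr=0x4f blk=9 s=1: L1-HIT | VC [3]
  [6] addr=0x18 blk=3 s=1: VC-HIT | VC [9]
  [7] addr=0x4e blk=9 s=1: VC-HIT | VC [3]
  [8] addr=0x4b blk=9 s=1: L1-HIT | VC [3]
  [9] addr=0x1b blk=3 s=1: VC-HIT | VC [9]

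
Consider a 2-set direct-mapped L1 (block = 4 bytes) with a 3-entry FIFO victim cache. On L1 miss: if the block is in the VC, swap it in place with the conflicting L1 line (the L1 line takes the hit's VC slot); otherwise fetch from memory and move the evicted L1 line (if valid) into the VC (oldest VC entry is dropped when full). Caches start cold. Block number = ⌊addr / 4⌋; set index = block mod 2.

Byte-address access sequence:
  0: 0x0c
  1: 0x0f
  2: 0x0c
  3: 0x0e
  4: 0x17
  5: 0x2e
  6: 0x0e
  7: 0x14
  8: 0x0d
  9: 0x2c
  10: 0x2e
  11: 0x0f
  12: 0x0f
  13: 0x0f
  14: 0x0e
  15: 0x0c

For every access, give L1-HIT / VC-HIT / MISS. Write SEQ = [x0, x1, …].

SEQ = [MISS, L1-HIT, L1-HIT, L1-HIT, MISS, MISS, VC-HIT, VC-HIT, VC-HIT, VC-HIT, L1-HIT, VC-HIT, L1-HIT, L1-HIT, L1-HIT, L1-HIT]

0: 0xc (blk 3, set 1) → MISS  vc=[]
1: 0xf (blk 3, set 1) → L1-HIT  vc=[]
2: 0xc (blk 3, set 1) → L1-HIT  vc=[]
3: 0xe (blk 3, set 1) → L1-HIT  vc=[]
4: 0x17 (blk 5, set 1) → MISS  vc=[3]
5: 0x2e (blk 11, set 1) → MISS  vc=[3, 5]
6: 0xe (blk 3, set 1) → VC-HIT  vc=[11, 5]
7: 0x14 (blk 5, set 1) → VC-HIT  vc=[11, 3]
8: 0xd (blk 3, set 1) → VC-HIT  vc=[11, 5]
9: 0x2c (blk 11, set 1) → VC-HIT  vc=[3, 5]
10: 0x2e (blk 11, set 1) → L1-HIT  vc=[3, 5]
11: 0xf (blk 3, set 1) → VC-HIT  vc=[11, 5]
12: 0xf (blk 3, set 1) → L1-HIT  vc=[11, 5]
13: 0xf (blk 3, set 1) → L1-HIT  vc=[11, 5]
14: 0xe (blk 3, set 1) → L1-HIT  vc=[11, 5]
15: 0xc (blk 3, set 1) → L1-HIT  vc=[11, 5]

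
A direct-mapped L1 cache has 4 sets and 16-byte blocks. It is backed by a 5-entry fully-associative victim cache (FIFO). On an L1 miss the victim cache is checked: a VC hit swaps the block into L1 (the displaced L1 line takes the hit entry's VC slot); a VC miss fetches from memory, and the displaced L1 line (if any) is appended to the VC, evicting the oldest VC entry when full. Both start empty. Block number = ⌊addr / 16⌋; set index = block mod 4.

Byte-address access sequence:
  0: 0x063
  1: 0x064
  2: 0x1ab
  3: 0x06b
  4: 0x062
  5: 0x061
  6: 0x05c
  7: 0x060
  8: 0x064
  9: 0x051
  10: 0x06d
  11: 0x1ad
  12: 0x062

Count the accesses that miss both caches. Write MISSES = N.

MISSES = 3

#0 0x63→b6/s2 MISS; vc=[]
#1 0x64→b6/s2 L1-HIT; vc=[]
#2 0x1ab→b26/s2 MISS; vc=[6]
#3 0x6b→b6/s2 VC-HIT; vc=[26]
#4 0x62→b6/s2 L1-HIT; vc=[26]
#5 0x61→b6/s2 L1-HIT; vc=[26]
#6 0x5c→b5/s1 MISS; vc=[26]
#7 0x60→b6/s2 L1-HIT; vc=[26]
#8 0x64→b6/s2 L1-HIT; vc=[26]
#9 0x51→b5/s1 L1-HIT; vc=[26]
#10 0x6d→b6/s2 L1-HIT; vc=[26]
#11 0x1ad→b26/s2 VC-HIT; vc=[6]
#12 0x62→b6/s2 VC-HIT; vc=[26]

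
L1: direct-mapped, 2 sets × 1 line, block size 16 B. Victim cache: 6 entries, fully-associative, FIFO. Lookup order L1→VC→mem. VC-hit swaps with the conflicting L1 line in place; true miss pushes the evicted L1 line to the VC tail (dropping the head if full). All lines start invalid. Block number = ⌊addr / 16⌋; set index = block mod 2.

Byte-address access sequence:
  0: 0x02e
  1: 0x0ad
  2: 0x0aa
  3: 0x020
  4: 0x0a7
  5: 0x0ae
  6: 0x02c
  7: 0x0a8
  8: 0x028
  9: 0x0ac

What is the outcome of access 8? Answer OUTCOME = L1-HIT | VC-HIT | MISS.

  [0] addr=0x2e blk=2 s=0: MISS | VC []
  [1] addr=0xad blk=10 s=0: MISS | VC [2]
  [2] addr=0xaa blk=10 s=0: L1-HIT | VC [2]
  [3] addr=0x20 blk=2 s=0: VC-HIT | VC [10]
  [4] addr=0xa7 blk=10 s=0: VC-HIT | VC [2]
  [5] addr=0xae blk=10 s=0: L1-HIT | VC [2]
  [6] addr=0x2c blk=2 s=0: VC-HIT | VC [10]
  [7] addr=0xa8 blk=10 s=0: VC-HIT | VC [2]
  [8] addr=0x28 blk=2 s=0: VC-HIT | VC [10]
  [9] addr=0xac blk=10 s=0: VC-HIT | VC [2]

OUTCOME = VC-HIT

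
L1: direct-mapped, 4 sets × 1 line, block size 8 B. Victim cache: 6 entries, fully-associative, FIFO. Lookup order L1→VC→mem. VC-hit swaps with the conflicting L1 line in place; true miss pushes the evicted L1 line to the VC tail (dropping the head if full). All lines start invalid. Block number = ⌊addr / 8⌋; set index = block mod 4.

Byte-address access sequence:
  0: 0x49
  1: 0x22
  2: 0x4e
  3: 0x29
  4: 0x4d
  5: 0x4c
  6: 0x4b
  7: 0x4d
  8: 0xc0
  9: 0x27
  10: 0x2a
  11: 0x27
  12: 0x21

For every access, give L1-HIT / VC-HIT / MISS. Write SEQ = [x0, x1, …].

  [0] addr=0x49 blk=9 s=1: MISS | VC []
  [1] addr=0x22 blk=4 s=0: MISS | VC []
  [2] addr=0x4e blk=9 s=1: L1-HIT | VC []
  [3] addr=0x29 blk=5 s=1: MISS | VC [9]
  [4] addr=0x4d blk=9 s=1: VC-HIT | VC [5]
  [5] addr=0x4c blk=9 s=1: L1-HIT | VC [5]
  [6] addr=0x4b blk=9 s=1: L1-HIT | VC [5]
  [7] addr=0x4d blk=9 s=1: L1-HIT | VC [5]
  [8] addr=0xc0 blk=24 s=0: MISS | VC [5, 4]
  [9] addr=0x27 blk=4 s=0: VC-HIT | VC [5, 24]
  [10] addr=0x2a blk=5 s=1: VC-HIT | VC [9, 24]
  [11] addr=0x27 blk=4 s=0: L1-HIT | VC [9, 24]
  [12] addr=0x21 blk=4 s=0: L1-HIT | VC [9, 24]

SEQ = [MISS, MISS, L1-HIT, MISS, VC-HIT, L1-HIT, L1-HIT, L1-HIT, MISS, VC-HIT, VC-HIT, L1-HIT, L1-HIT]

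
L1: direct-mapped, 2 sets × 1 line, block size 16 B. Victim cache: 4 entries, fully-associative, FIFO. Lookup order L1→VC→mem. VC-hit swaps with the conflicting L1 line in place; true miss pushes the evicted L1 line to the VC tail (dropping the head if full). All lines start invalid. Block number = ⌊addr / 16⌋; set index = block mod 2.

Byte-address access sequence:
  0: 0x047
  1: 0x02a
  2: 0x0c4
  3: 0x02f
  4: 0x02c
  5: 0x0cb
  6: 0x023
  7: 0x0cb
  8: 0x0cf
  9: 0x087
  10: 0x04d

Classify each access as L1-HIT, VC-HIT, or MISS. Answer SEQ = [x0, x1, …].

SEQ = [MISS, MISS, MISS, VC-HIT, L1-HIT, VC-HIT, VC-HIT, VC-HIT, L1-HIT, MISS, VC-HIT]

#0 0x47→b4/s0 MISS; vc=[]
#1 0x2a→b2/s0 MISS; vc=[4]
#2 0xc4→b12/s0 MISS; vc=[4,2]
#3 0x2f→b2/s0 VC-HIT; vc=[4,12]
#4 0x2c→b2/s0 L1-HIT; vc=[4,12]
#5 0xcb→b12/s0 VC-HIT; vc=[4,2]
#6 0x23→b2/s0 VC-HIT; vc=[4,12]
#7 0xcb→b12/s0 VC-HIT; vc=[4,2]
#8 0xcf→b12/s0 L1-HIT; vc=[4,2]
#9 0x87→b8/s0 MISS; vc=[4,2,12]
#10 0x4d→b4/s0 VC-HIT; vc=[8,2,12]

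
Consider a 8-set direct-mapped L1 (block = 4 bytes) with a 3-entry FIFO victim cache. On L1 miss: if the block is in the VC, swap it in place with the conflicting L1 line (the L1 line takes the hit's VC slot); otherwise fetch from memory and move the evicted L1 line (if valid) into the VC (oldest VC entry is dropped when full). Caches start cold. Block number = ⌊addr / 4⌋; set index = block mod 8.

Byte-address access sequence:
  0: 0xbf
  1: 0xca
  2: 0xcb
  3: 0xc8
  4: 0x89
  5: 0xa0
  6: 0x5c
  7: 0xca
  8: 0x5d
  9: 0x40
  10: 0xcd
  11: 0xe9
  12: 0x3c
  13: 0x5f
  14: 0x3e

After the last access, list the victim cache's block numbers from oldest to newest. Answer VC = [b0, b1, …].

#0 0xbf→b47/s7 MISS; vc=[]
#1 0xca→b50/s2 MISS; vc=[]
#2 0xcb→b50/s2 L1-HIT; vc=[]
#3 0xc8→b50/s2 L1-HIT; vc=[]
#4 0x89→b34/s2 MISS; vc=[50]
#5 0xa0→b40/s0 MISS; vc=[50]
#6 0x5c→b23/s7 MISS; vc=[50,47]
#7 0xca→b50/s2 VC-HIT; vc=[34,47]
#8 0x5d→b23/s7 L1-HIT; vc=[34,47]
#9 0x40→b16/s0 MISS; vc=[34,47,40]
#10 0xcd→b51/s3 MISS; vc=[34,47,40]
#11 0xe9→b58/s2 MISS; vc=[47,40,50]
#12 0x3c→b15/s7 MISS; vc=[40,50,23]
#13 0x5f→b23/s7 VC-HIT; vc=[40,50,15]
#14 0x3e→b15/s7 VC-HIT; vc=[40,50,23]

VC = [40, 50, 23]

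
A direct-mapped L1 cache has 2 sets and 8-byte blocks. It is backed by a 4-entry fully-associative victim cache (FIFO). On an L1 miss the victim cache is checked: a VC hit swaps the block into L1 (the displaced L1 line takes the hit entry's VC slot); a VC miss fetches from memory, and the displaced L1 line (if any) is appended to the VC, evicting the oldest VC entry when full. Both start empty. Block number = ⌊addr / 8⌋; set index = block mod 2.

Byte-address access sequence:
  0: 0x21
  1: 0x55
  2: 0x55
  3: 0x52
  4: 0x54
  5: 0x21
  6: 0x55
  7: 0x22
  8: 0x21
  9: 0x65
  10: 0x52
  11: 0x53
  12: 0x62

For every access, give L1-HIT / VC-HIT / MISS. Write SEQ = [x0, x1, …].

  [0] addr=0x21 blk=4 s=0: MISS | VC []
  [1] addr=0x55 blk=10 s=0: MISS | VC [4]
  [2] addr=0x55 blk=10 s=0: L1-HIT | VC [4]
  [3] addr=0x52 blk=10 s=0: L1-HIT | VC [4]
  [4] addr=0x54 blk=10 s=0: L1-HIT | VC [4]
  [5] addr=0x21 blk=4 s=0: VC-HIT | VC [10]
  [6] addr=0x55 blk=10 s=0: VC-HIT | VC [4]
  [7] addr=0x22 blk=4 s=0: VC-HIT | VC [10]
  [8] addr=0x21 blk=4 s=0: L1-HIT | VC [10]
  [9] addr=0x65 blk=12 s=0: MISS | VC [10, 4]
  [10] addr=0x52 blk=10 s=0: VC-HIT | VC [12, 4]
  [11] addr=0x53 blk=10 s=0: L1-HIT | VC [12, 4]
  [12] addr=0x62 blk=12 s=0: VC-HIT | VC [10, 4]

SEQ = [MISS, MISS, L1-HIT, L1-HIT, L1-HIT, VC-HIT, VC-HIT, VC-HIT, L1-HIT, MISS, VC-HIT, L1-HIT, VC-HIT]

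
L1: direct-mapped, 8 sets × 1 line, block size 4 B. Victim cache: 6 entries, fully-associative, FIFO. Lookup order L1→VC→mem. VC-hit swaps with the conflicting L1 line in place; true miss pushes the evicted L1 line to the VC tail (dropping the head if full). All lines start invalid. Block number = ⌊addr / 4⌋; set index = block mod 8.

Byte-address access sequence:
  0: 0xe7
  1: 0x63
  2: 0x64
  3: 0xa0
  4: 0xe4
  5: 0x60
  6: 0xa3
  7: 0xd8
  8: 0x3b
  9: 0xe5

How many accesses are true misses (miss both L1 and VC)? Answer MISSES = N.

MISSES = 6

  [0] addr=0xe7 blk=57 s=1: MISS | VC []
  [1] addr=0x63 blk=24 s=0: MISS | VC []
  [2] addr=0x64 blk=25 s=1: MISS | VC [57]
  [3] addr=0xa0 blk=40 s=0: MISS | VC [57, 24]
  [4] addr=0xe4 blk=57 s=1: VC-HIT | VC [25, 24]
  [5] addr=0x60 blk=24 s=0: VC-HIT | VC [25, 40]
  [6] addr=0xa3 blk=40 s=0: VC-HIT | VC [25, 24]
  [7] addr=0xd8 blk=54 s=6: MISS | VC [25, 24]
  [8] addr=0x3b blk=14 s=6: MISS | VC [25, 24, 54]
  [9] addr=0xe5 blk=57 s=1: L1-HIT | VC [25, 24, 54]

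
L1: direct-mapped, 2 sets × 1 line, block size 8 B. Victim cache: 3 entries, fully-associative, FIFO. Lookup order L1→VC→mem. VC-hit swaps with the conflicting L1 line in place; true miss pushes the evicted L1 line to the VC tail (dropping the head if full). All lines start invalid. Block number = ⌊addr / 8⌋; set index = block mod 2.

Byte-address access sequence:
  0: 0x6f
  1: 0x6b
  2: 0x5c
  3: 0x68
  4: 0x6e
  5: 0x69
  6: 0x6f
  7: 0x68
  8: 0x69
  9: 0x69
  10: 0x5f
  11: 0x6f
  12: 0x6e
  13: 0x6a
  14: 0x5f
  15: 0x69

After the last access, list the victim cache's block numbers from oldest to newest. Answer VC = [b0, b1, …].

VC = [11]

0: 0x6f (blk 13, set 1) → MISS  vc=[]
1: 0x6b (blk 13, set 1) → L1-HIT  vc=[]
2: 0x5c (blk 11, set 1) → MISS  vc=[13]
3: 0x68 (blk 13, set 1) → VC-HIT  vc=[11]
4: 0x6e (blk 13, set 1) → L1-HIT  vc=[11]
5: 0x69 (blk 13, set 1) → L1-HIT  vc=[11]
6: 0x6f (blk 13, set 1) → L1-HIT  vc=[11]
7: 0x68 (blk 13, set 1) → L1-HIT  vc=[11]
8: 0x69 (blk 13, set 1) → L1-HIT  vc=[11]
9: 0x69 (blk 13, set 1) → L1-HIT  vc=[11]
10: 0x5f (blk 11, set 1) → VC-HIT  vc=[13]
11: 0x6f (blk 13, set 1) → VC-HIT  vc=[11]
12: 0x6e (blk 13, set 1) → L1-HIT  vc=[11]
13: 0x6a (blk 13, set 1) → L1-HIT  vc=[11]
14: 0x5f (blk 11, set 1) → VC-HIT  vc=[13]
15: 0x69 (blk 13, set 1) → VC-HIT  vc=[11]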